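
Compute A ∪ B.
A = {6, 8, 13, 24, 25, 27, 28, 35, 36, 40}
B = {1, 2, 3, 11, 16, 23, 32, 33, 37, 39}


Set A = {6, 8, 13, 24, 25, 27, 28, 35, 36, 40}
Set B = {1, 2, 3, 11, 16, 23, 32, 33, 37, 39}
A ∪ B includes all elements in either set.
Elements from A: {6, 8, 13, 24, 25, 27, 28, 35, 36, 40}
Elements from B not already included: {1, 2, 3, 11, 16, 23, 32, 33, 37, 39}
A ∪ B = {1, 2, 3, 6, 8, 11, 13, 16, 23, 24, 25, 27, 28, 32, 33, 35, 36, 37, 39, 40}

{1, 2, 3, 6, 8, 11, 13, 16, 23, 24, 25, 27, 28, 32, 33, 35, 36, 37, 39, 40}


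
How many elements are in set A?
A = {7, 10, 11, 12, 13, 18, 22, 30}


Set A = {7, 10, 11, 12, 13, 18, 22, 30}
Listing elements: 7, 10, 11, 12, 13, 18, 22, 30
Counting: 8 elements
|A| = 8

8


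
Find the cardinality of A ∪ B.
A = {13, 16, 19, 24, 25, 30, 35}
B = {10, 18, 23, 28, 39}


Set A = {13, 16, 19, 24, 25, 30, 35}, |A| = 7
Set B = {10, 18, 23, 28, 39}, |B| = 5
A ∩ B = {}, |A ∩ B| = 0
|A ∪ B| = |A| + |B| - |A ∩ B| = 7 + 5 - 0 = 12

12


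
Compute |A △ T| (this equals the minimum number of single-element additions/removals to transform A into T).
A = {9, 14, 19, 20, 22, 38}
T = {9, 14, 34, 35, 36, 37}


Set A = {9, 14, 19, 20, 22, 38}
Set T = {9, 14, 34, 35, 36, 37}
Elements to remove from A (in A, not in T): {19, 20, 22, 38} → 4 removals
Elements to add to A (in T, not in A): {34, 35, 36, 37} → 4 additions
Total edits = 4 + 4 = 8

8


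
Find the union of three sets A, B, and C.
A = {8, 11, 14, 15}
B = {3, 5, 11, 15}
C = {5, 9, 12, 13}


Set A = {8, 11, 14, 15}
Set B = {3, 5, 11, 15}
Set C = {5, 9, 12, 13}
First, A ∪ B = {3, 5, 8, 11, 14, 15}
Then, (A ∪ B) ∪ C = {3, 5, 8, 9, 11, 12, 13, 14, 15}

{3, 5, 8, 9, 11, 12, 13, 14, 15}


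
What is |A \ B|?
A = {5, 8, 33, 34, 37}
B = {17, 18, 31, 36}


Set A = {5, 8, 33, 34, 37}
Set B = {17, 18, 31, 36}
A \ B = {5, 8, 33, 34, 37}
|A \ B| = 5

5


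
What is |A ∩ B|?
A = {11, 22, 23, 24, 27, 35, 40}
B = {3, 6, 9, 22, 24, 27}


Set A = {11, 22, 23, 24, 27, 35, 40}
Set B = {3, 6, 9, 22, 24, 27}
A ∩ B = {22, 24, 27}
|A ∩ B| = 3

3


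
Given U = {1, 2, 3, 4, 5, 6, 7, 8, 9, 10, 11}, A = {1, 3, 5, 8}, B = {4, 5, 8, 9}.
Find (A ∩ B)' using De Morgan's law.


U = {1, 2, 3, 4, 5, 6, 7, 8, 9, 10, 11}
A = {1, 3, 5, 8}, B = {4, 5, 8, 9}
A ∩ B = {5, 8}
(A ∩ B)' = U \ (A ∩ B) = {1, 2, 3, 4, 6, 7, 9, 10, 11}
Verification via A' ∪ B': A' = {2, 4, 6, 7, 9, 10, 11}, B' = {1, 2, 3, 6, 7, 10, 11}
A' ∪ B' = {1, 2, 3, 4, 6, 7, 9, 10, 11} ✓

{1, 2, 3, 4, 6, 7, 9, 10, 11}


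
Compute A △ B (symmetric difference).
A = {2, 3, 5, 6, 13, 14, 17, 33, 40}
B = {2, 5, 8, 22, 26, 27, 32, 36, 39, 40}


Set A = {2, 3, 5, 6, 13, 14, 17, 33, 40}
Set B = {2, 5, 8, 22, 26, 27, 32, 36, 39, 40}
A △ B = (A \ B) ∪ (B \ A)
Elements in A but not B: {3, 6, 13, 14, 17, 33}
Elements in B but not A: {8, 22, 26, 27, 32, 36, 39}
A △ B = {3, 6, 8, 13, 14, 17, 22, 26, 27, 32, 33, 36, 39}

{3, 6, 8, 13, 14, 17, 22, 26, 27, 32, 33, 36, 39}


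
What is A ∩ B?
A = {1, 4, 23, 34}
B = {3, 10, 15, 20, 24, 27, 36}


Set A = {1, 4, 23, 34}
Set B = {3, 10, 15, 20, 24, 27, 36}
A ∩ B includes only elements in both sets.
Check each element of A against B:
1 ✗, 4 ✗, 23 ✗, 34 ✗
A ∩ B = {}

{}


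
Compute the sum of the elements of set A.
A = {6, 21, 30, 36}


Set A = {6, 21, 30, 36}
Sum = 6 + 21 + 30 + 36 = 93

93


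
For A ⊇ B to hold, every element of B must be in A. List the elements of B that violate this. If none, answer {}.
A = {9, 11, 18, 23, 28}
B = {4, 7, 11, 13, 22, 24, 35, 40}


Set A = {9, 11, 18, 23, 28}
Set B = {4, 7, 11, 13, 22, 24, 35, 40}
Check each element of B against A:
4 ∉ A (include), 7 ∉ A (include), 11 ∈ A, 13 ∉ A (include), 22 ∉ A (include), 24 ∉ A (include), 35 ∉ A (include), 40 ∉ A (include)
Elements of B not in A: {4, 7, 13, 22, 24, 35, 40}

{4, 7, 13, 22, 24, 35, 40}


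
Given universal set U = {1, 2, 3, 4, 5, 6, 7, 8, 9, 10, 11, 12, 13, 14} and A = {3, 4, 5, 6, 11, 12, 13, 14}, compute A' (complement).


Universal set U = {1, 2, 3, 4, 5, 6, 7, 8, 9, 10, 11, 12, 13, 14}
Set A = {3, 4, 5, 6, 11, 12, 13, 14}
A' = U \ A = elements in U but not in A
Checking each element of U:
1 (not in A, include), 2 (not in A, include), 3 (in A, exclude), 4 (in A, exclude), 5 (in A, exclude), 6 (in A, exclude), 7 (not in A, include), 8 (not in A, include), 9 (not in A, include), 10 (not in A, include), 11 (in A, exclude), 12 (in A, exclude), 13 (in A, exclude), 14 (in A, exclude)
A' = {1, 2, 7, 8, 9, 10}

{1, 2, 7, 8, 9, 10}


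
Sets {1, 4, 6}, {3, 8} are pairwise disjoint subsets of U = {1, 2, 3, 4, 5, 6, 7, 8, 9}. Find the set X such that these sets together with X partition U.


U = {1, 2, 3, 4, 5, 6, 7, 8, 9}
Shown blocks: {1, 4, 6}, {3, 8}
A partition's blocks are pairwise disjoint and cover U, so the missing block = U \ (union of shown blocks).
Union of shown blocks: {1, 3, 4, 6, 8}
Missing block = U \ (union) = {2, 5, 7, 9}

{2, 5, 7, 9}


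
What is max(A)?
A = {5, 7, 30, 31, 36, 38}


Set A = {5, 7, 30, 31, 36, 38}
Elements in ascending order: 5, 7, 30, 31, 36, 38
The largest element is 38.

38


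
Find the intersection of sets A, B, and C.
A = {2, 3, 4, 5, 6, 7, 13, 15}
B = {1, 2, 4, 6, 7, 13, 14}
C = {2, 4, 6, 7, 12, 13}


Set A = {2, 3, 4, 5, 6, 7, 13, 15}
Set B = {1, 2, 4, 6, 7, 13, 14}
Set C = {2, 4, 6, 7, 12, 13}
First, A ∩ B = {2, 4, 6, 7, 13}
Then, (A ∩ B) ∩ C = {2, 4, 6, 7, 13}

{2, 4, 6, 7, 13}


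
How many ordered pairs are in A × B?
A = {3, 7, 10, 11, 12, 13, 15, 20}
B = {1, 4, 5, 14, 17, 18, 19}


Set A = {3, 7, 10, 11, 12, 13, 15, 20} has 8 elements.
Set B = {1, 4, 5, 14, 17, 18, 19} has 7 elements.
|A × B| = |A| × |B| = 8 × 7 = 56

56


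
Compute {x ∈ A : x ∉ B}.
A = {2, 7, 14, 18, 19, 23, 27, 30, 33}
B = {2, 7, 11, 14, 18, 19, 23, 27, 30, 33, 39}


Set A = {2, 7, 14, 18, 19, 23, 27, 30, 33}
Set B = {2, 7, 11, 14, 18, 19, 23, 27, 30, 33, 39}
Check each element of A against B:
2 ∈ B, 7 ∈ B, 14 ∈ B, 18 ∈ B, 19 ∈ B, 23 ∈ B, 27 ∈ B, 30 ∈ B, 33 ∈ B
Elements of A not in B: {}

{}


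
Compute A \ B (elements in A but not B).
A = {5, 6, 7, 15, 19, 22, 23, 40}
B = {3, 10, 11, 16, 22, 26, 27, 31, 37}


Set A = {5, 6, 7, 15, 19, 22, 23, 40}
Set B = {3, 10, 11, 16, 22, 26, 27, 31, 37}
A \ B includes elements in A that are not in B.
Check each element of A:
5 (not in B, keep), 6 (not in B, keep), 7 (not in B, keep), 15 (not in B, keep), 19 (not in B, keep), 22 (in B, remove), 23 (not in B, keep), 40 (not in B, keep)
A \ B = {5, 6, 7, 15, 19, 23, 40}

{5, 6, 7, 15, 19, 23, 40}


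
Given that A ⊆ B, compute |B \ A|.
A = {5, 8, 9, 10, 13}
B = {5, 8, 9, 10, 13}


Set A = {5, 8, 9, 10, 13}, |A| = 5
Set B = {5, 8, 9, 10, 13}, |B| = 5
Since A ⊆ B: B \ A = {}
|B| - |A| = 5 - 5 = 0

0


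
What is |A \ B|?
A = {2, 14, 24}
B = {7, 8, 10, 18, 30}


Set A = {2, 14, 24}
Set B = {7, 8, 10, 18, 30}
A \ B = {2, 14, 24}
|A \ B| = 3

3


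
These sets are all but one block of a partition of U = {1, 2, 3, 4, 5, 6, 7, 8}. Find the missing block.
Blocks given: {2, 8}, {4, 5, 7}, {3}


U = {1, 2, 3, 4, 5, 6, 7, 8}
Shown blocks: {2, 8}, {4, 5, 7}, {3}
A partition's blocks are pairwise disjoint and cover U, so the missing block = U \ (union of shown blocks).
Union of shown blocks: {2, 3, 4, 5, 7, 8}
Missing block = U \ (union) = {1, 6}

{1, 6}


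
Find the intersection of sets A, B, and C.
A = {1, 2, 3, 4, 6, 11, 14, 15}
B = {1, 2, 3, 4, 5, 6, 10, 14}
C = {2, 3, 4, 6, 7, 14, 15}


Set A = {1, 2, 3, 4, 6, 11, 14, 15}
Set B = {1, 2, 3, 4, 5, 6, 10, 14}
Set C = {2, 3, 4, 6, 7, 14, 15}
First, A ∩ B = {1, 2, 3, 4, 6, 14}
Then, (A ∩ B) ∩ C = {2, 3, 4, 6, 14}

{2, 3, 4, 6, 14}


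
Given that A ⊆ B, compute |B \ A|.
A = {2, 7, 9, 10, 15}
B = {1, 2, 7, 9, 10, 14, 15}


Set A = {2, 7, 9, 10, 15}, |A| = 5
Set B = {1, 2, 7, 9, 10, 14, 15}, |B| = 7
Since A ⊆ B: B \ A = {1, 14}
|B| - |A| = 7 - 5 = 2

2


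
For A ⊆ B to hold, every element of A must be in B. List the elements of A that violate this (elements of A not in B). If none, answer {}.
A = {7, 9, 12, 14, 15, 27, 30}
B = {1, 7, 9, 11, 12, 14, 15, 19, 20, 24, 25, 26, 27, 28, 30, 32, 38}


Set A = {7, 9, 12, 14, 15, 27, 30}
Set B = {1, 7, 9, 11, 12, 14, 15, 19, 20, 24, 25, 26, 27, 28, 30, 32, 38}
Check each element of A against B:
7 ∈ B, 9 ∈ B, 12 ∈ B, 14 ∈ B, 15 ∈ B, 27 ∈ B, 30 ∈ B
Elements of A not in B: {}

{}


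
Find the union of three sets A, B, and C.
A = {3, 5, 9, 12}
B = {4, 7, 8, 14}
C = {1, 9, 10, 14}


Set A = {3, 5, 9, 12}
Set B = {4, 7, 8, 14}
Set C = {1, 9, 10, 14}
First, A ∪ B = {3, 4, 5, 7, 8, 9, 12, 14}
Then, (A ∪ B) ∪ C = {1, 3, 4, 5, 7, 8, 9, 10, 12, 14}

{1, 3, 4, 5, 7, 8, 9, 10, 12, 14}


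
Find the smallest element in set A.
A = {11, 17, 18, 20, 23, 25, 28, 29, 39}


Set A = {11, 17, 18, 20, 23, 25, 28, 29, 39}
Elements in ascending order: 11, 17, 18, 20, 23, 25, 28, 29, 39
The smallest element is 11.

11


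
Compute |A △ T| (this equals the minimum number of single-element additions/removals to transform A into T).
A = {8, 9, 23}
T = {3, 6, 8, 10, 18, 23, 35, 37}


Set A = {8, 9, 23}
Set T = {3, 6, 8, 10, 18, 23, 35, 37}
Elements to remove from A (in A, not in T): {9} → 1 removals
Elements to add to A (in T, not in A): {3, 6, 10, 18, 35, 37} → 6 additions
Total edits = 1 + 6 = 7

7


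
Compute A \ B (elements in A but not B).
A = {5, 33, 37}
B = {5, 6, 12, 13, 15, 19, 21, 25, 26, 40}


Set A = {5, 33, 37}
Set B = {5, 6, 12, 13, 15, 19, 21, 25, 26, 40}
A \ B includes elements in A that are not in B.
Check each element of A:
5 (in B, remove), 33 (not in B, keep), 37 (not in B, keep)
A \ B = {33, 37}

{33, 37}


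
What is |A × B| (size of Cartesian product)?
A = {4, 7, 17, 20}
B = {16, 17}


Set A = {4, 7, 17, 20} has 4 elements.
Set B = {16, 17} has 2 elements.
|A × B| = |A| × |B| = 4 × 2 = 8

8


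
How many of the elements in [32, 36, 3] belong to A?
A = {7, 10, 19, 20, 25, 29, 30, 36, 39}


Set A = {7, 10, 19, 20, 25, 29, 30, 36, 39}
Candidates: [32, 36, 3]
Check each candidate:
32 ∉ A, 36 ∈ A, 3 ∉ A
Count of candidates in A: 1

1


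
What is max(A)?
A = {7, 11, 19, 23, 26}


Set A = {7, 11, 19, 23, 26}
Elements in ascending order: 7, 11, 19, 23, 26
The largest element is 26.

26


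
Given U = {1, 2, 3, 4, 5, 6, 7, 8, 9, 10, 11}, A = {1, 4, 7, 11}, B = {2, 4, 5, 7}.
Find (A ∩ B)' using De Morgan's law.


U = {1, 2, 3, 4, 5, 6, 7, 8, 9, 10, 11}
A = {1, 4, 7, 11}, B = {2, 4, 5, 7}
A ∩ B = {4, 7}
(A ∩ B)' = U \ (A ∩ B) = {1, 2, 3, 5, 6, 8, 9, 10, 11}
Verification via A' ∪ B': A' = {2, 3, 5, 6, 8, 9, 10}, B' = {1, 3, 6, 8, 9, 10, 11}
A' ∪ B' = {1, 2, 3, 5, 6, 8, 9, 10, 11} ✓

{1, 2, 3, 5, 6, 8, 9, 10, 11}


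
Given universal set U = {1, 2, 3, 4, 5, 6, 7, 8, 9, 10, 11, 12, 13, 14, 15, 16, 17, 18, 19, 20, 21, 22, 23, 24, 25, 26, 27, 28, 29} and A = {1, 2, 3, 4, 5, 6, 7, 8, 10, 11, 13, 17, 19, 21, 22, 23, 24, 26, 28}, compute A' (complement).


Universal set U = {1, 2, 3, 4, 5, 6, 7, 8, 9, 10, 11, 12, 13, 14, 15, 16, 17, 18, 19, 20, 21, 22, 23, 24, 25, 26, 27, 28, 29}
Set A = {1, 2, 3, 4, 5, 6, 7, 8, 10, 11, 13, 17, 19, 21, 22, 23, 24, 26, 28}
A' = U \ A = elements in U but not in A
Checking each element of U:
1 (in A, exclude), 2 (in A, exclude), 3 (in A, exclude), 4 (in A, exclude), 5 (in A, exclude), 6 (in A, exclude), 7 (in A, exclude), 8 (in A, exclude), 9 (not in A, include), 10 (in A, exclude), 11 (in A, exclude), 12 (not in A, include), 13 (in A, exclude), 14 (not in A, include), 15 (not in A, include), 16 (not in A, include), 17 (in A, exclude), 18 (not in A, include), 19 (in A, exclude), 20 (not in A, include), 21 (in A, exclude), 22 (in A, exclude), 23 (in A, exclude), 24 (in A, exclude), 25 (not in A, include), 26 (in A, exclude), 27 (not in A, include), 28 (in A, exclude), 29 (not in A, include)
A' = {9, 12, 14, 15, 16, 18, 20, 25, 27, 29}

{9, 12, 14, 15, 16, 18, 20, 25, 27, 29}


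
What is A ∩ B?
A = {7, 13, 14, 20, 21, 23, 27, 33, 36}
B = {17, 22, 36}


Set A = {7, 13, 14, 20, 21, 23, 27, 33, 36}
Set B = {17, 22, 36}
A ∩ B includes only elements in both sets.
Check each element of A against B:
7 ✗, 13 ✗, 14 ✗, 20 ✗, 21 ✗, 23 ✗, 27 ✗, 33 ✗, 36 ✓
A ∩ B = {36}

{36}


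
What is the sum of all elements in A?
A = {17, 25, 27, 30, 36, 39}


Set A = {17, 25, 27, 30, 36, 39}
Sum = 17 + 25 + 27 + 30 + 36 + 39 = 174

174


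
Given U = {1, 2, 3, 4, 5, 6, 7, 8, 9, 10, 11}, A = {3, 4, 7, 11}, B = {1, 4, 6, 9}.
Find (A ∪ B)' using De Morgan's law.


U = {1, 2, 3, 4, 5, 6, 7, 8, 9, 10, 11}
A = {3, 4, 7, 11}, B = {1, 4, 6, 9}
A ∪ B = {1, 3, 4, 6, 7, 9, 11}
(A ∪ B)' = U \ (A ∪ B) = {2, 5, 8, 10}
Verification via A' ∩ B': A' = {1, 2, 5, 6, 8, 9, 10}, B' = {2, 3, 5, 7, 8, 10, 11}
A' ∩ B' = {2, 5, 8, 10} ✓

{2, 5, 8, 10}


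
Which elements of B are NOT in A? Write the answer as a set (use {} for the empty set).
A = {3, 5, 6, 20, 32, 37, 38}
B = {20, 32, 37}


Set A = {3, 5, 6, 20, 32, 37, 38}
Set B = {20, 32, 37}
Check each element of B against A:
20 ∈ A, 32 ∈ A, 37 ∈ A
Elements of B not in A: {}

{}


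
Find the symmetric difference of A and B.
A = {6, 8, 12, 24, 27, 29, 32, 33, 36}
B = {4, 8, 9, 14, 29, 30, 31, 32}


Set A = {6, 8, 12, 24, 27, 29, 32, 33, 36}
Set B = {4, 8, 9, 14, 29, 30, 31, 32}
A △ B = (A \ B) ∪ (B \ A)
Elements in A but not B: {6, 12, 24, 27, 33, 36}
Elements in B but not A: {4, 9, 14, 30, 31}
A △ B = {4, 6, 9, 12, 14, 24, 27, 30, 31, 33, 36}

{4, 6, 9, 12, 14, 24, 27, 30, 31, 33, 36}


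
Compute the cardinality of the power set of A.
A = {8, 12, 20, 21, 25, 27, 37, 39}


Set A = {8, 12, 20, 21, 25, 27, 37, 39}
|A| = 8
The power set P(A) contains all subsets of A.
|P(A)| = 2^|A| = 2^8 = 256

256


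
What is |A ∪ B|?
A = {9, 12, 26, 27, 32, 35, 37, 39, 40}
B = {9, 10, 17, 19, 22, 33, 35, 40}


Set A = {9, 12, 26, 27, 32, 35, 37, 39, 40}, |A| = 9
Set B = {9, 10, 17, 19, 22, 33, 35, 40}, |B| = 8
A ∩ B = {9, 35, 40}, |A ∩ B| = 3
|A ∪ B| = |A| + |B| - |A ∩ B| = 9 + 8 - 3 = 14

14


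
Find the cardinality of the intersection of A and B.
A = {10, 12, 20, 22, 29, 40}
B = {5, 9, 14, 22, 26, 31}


Set A = {10, 12, 20, 22, 29, 40}
Set B = {5, 9, 14, 22, 26, 31}
A ∩ B = {22}
|A ∩ B| = 1

1


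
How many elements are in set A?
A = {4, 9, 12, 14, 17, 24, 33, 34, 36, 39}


Set A = {4, 9, 12, 14, 17, 24, 33, 34, 36, 39}
Listing elements: 4, 9, 12, 14, 17, 24, 33, 34, 36, 39
Counting: 10 elements
|A| = 10

10


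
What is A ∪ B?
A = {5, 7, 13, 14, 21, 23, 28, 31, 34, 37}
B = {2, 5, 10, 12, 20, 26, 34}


Set A = {5, 7, 13, 14, 21, 23, 28, 31, 34, 37}
Set B = {2, 5, 10, 12, 20, 26, 34}
A ∪ B includes all elements in either set.
Elements from A: {5, 7, 13, 14, 21, 23, 28, 31, 34, 37}
Elements from B not already included: {2, 10, 12, 20, 26}
A ∪ B = {2, 5, 7, 10, 12, 13, 14, 20, 21, 23, 26, 28, 31, 34, 37}

{2, 5, 7, 10, 12, 13, 14, 20, 21, 23, 26, 28, 31, 34, 37}


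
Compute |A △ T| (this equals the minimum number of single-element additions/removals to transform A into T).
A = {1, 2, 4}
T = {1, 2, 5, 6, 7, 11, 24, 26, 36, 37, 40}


Set A = {1, 2, 4}
Set T = {1, 2, 5, 6, 7, 11, 24, 26, 36, 37, 40}
Elements to remove from A (in A, not in T): {4} → 1 removals
Elements to add to A (in T, not in A): {5, 6, 7, 11, 24, 26, 36, 37, 40} → 9 additions
Total edits = 1 + 9 = 10

10


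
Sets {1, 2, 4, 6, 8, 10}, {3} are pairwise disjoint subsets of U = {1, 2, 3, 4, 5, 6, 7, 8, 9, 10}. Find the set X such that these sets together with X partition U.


U = {1, 2, 3, 4, 5, 6, 7, 8, 9, 10}
Shown blocks: {1, 2, 4, 6, 8, 10}, {3}
A partition's blocks are pairwise disjoint and cover U, so the missing block = U \ (union of shown blocks).
Union of shown blocks: {1, 2, 3, 4, 6, 8, 10}
Missing block = U \ (union) = {5, 7, 9}

{5, 7, 9}


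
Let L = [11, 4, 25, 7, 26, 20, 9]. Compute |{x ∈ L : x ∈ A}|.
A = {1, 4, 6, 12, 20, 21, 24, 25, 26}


Set A = {1, 4, 6, 12, 20, 21, 24, 25, 26}
Candidates: [11, 4, 25, 7, 26, 20, 9]
Check each candidate:
11 ∉ A, 4 ∈ A, 25 ∈ A, 7 ∉ A, 26 ∈ A, 20 ∈ A, 9 ∉ A
Count of candidates in A: 4

4


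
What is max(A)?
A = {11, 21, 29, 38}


Set A = {11, 21, 29, 38}
Elements in ascending order: 11, 21, 29, 38
The largest element is 38.

38


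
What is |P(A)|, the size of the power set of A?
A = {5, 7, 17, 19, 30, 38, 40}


Set A = {5, 7, 17, 19, 30, 38, 40}
|A| = 7
The power set P(A) contains all subsets of A.
|P(A)| = 2^|A| = 2^7 = 128

128


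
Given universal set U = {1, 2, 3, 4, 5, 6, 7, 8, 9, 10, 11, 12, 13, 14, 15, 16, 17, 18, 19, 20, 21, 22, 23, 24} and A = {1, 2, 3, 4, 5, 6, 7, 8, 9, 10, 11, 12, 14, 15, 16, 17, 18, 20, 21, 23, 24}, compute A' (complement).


Universal set U = {1, 2, 3, 4, 5, 6, 7, 8, 9, 10, 11, 12, 13, 14, 15, 16, 17, 18, 19, 20, 21, 22, 23, 24}
Set A = {1, 2, 3, 4, 5, 6, 7, 8, 9, 10, 11, 12, 14, 15, 16, 17, 18, 20, 21, 23, 24}
A' = U \ A = elements in U but not in A
Checking each element of U:
1 (in A, exclude), 2 (in A, exclude), 3 (in A, exclude), 4 (in A, exclude), 5 (in A, exclude), 6 (in A, exclude), 7 (in A, exclude), 8 (in A, exclude), 9 (in A, exclude), 10 (in A, exclude), 11 (in A, exclude), 12 (in A, exclude), 13 (not in A, include), 14 (in A, exclude), 15 (in A, exclude), 16 (in A, exclude), 17 (in A, exclude), 18 (in A, exclude), 19 (not in A, include), 20 (in A, exclude), 21 (in A, exclude), 22 (not in A, include), 23 (in A, exclude), 24 (in A, exclude)
A' = {13, 19, 22}

{13, 19, 22}


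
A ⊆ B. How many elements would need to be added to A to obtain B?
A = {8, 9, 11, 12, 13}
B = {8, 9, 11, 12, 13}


Set A = {8, 9, 11, 12, 13}, |A| = 5
Set B = {8, 9, 11, 12, 13}, |B| = 5
Since A ⊆ B: B \ A = {}
|B| - |A| = 5 - 5 = 0

0


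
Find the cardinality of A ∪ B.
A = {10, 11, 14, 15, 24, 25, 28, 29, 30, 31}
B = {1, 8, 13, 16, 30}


Set A = {10, 11, 14, 15, 24, 25, 28, 29, 30, 31}, |A| = 10
Set B = {1, 8, 13, 16, 30}, |B| = 5
A ∩ B = {30}, |A ∩ B| = 1
|A ∪ B| = |A| + |B| - |A ∩ B| = 10 + 5 - 1 = 14

14


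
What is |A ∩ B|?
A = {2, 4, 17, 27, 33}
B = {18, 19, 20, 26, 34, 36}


Set A = {2, 4, 17, 27, 33}
Set B = {18, 19, 20, 26, 34, 36}
A ∩ B = {}
|A ∩ B| = 0

0


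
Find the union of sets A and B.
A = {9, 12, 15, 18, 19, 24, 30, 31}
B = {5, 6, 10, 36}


Set A = {9, 12, 15, 18, 19, 24, 30, 31}
Set B = {5, 6, 10, 36}
A ∪ B includes all elements in either set.
Elements from A: {9, 12, 15, 18, 19, 24, 30, 31}
Elements from B not already included: {5, 6, 10, 36}
A ∪ B = {5, 6, 9, 10, 12, 15, 18, 19, 24, 30, 31, 36}

{5, 6, 9, 10, 12, 15, 18, 19, 24, 30, 31, 36}


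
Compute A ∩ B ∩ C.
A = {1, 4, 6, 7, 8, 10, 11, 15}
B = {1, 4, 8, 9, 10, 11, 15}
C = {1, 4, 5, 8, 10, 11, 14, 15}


Set A = {1, 4, 6, 7, 8, 10, 11, 15}
Set B = {1, 4, 8, 9, 10, 11, 15}
Set C = {1, 4, 5, 8, 10, 11, 14, 15}
First, A ∩ B = {1, 4, 8, 10, 11, 15}
Then, (A ∩ B) ∩ C = {1, 4, 8, 10, 11, 15}

{1, 4, 8, 10, 11, 15}


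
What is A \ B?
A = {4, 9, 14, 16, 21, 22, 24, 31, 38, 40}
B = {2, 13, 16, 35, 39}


Set A = {4, 9, 14, 16, 21, 22, 24, 31, 38, 40}
Set B = {2, 13, 16, 35, 39}
A \ B includes elements in A that are not in B.
Check each element of A:
4 (not in B, keep), 9 (not in B, keep), 14 (not in B, keep), 16 (in B, remove), 21 (not in B, keep), 22 (not in B, keep), 24 (not in B, keep), 31 (not in B, keep), 38 (not in B, keep), 40 (not in B, keep)
A \ B = {4, 9, 14, 21, 22, 24, 31, 38, 40}

{4, 9, 14, 21, 22, 24, 31, 38, 40}


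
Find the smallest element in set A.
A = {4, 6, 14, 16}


Set A = {4, 6, 14, 16}
Elements in ascending order: 4, 6, 14, 16
The smallest element is 4.

4


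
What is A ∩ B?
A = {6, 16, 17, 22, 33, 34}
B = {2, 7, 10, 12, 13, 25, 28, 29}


Set A = {6, 16, 17, 22, 33, 34}
Set B = {2, 7, 10, 12, 13, 25, 28, 29}
A ∩ B includes only elements in both sets.
Check each element of A against B:
6 ✗, 16 ✗, 17 ✗, 22 ✗, 33 ✗, 34 ✗
A ∩ B = {}

{}


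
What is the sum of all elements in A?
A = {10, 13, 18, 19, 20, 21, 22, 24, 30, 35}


Set A = {10, 13, 18, 19, 20, 21, 22, 24, 30, 35}
Sum = 10 + 13 + 18 + 19 + 20 + 21 + 22 + 24 + 30 + 35 = 212

212


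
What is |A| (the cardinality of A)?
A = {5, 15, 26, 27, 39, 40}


Set A = {5, 15, 26, 27, 39, 40}
Listing elements: 5, 15, 26, 27, 39, 40
Counting: 6 elements
|A| = 6

6


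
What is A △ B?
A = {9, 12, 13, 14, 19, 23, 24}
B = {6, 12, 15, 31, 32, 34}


Set A = {9, 12, 13, 14, 19, 23, 24}
Set B = {6, 12, 15, 31, 32, 34}
A △ B = (A \ B) ∪ (B \ A)
Elements in A but not B: {9, 13, 14, 19, 23, 24}
Elements in B but not A: {6, 15, 31, 32, 34}
A △ B = {6, 9, 13, 14, 15, 19, 23, 24, 31, 32, 34}

{6, 9, 13, 14, 15, 19, 23, 24, 31, 32, 34}


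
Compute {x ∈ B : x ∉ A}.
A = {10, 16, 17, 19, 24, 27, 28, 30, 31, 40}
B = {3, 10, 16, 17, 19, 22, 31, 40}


Set A = {10, 16, 17, 19, 24, 27, 28, 30, 31, 40}
Set B = {3, 10, 16, 17, 19, 22, 31, 40}
Check each element of B against A:
3 ∉ A (include), 10 ∈ A, 16 ∈ A, 17 ∈ A, 19 ∈ A, 22 ∉ A (include), 31 ∈ A, 40 ∈ A
Elements of B not in A: {3, 22}

{3, 22}


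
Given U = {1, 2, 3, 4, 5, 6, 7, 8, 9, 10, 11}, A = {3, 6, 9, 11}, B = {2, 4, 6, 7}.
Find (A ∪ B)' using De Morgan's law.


U = {1, 2, 3, 4, 5, 6, 7, 8, 9, 10, 11}
A = {3, 6, 9, 11}, B = {2, 4, 6, 7}
A ∪ B = {2, 3, 4, 6, 7, 9, 11}
(A ∪ B)' = U \ (A ∪ B) = {1, 5, 8, 10}
Verification via A' ∩ B': A' = {1, 2, 4, 5, 7, 8, 10}, B' = {1, 3, 5, 8, 9, 10, 11}
A' ∩ B' = {1, 5, 8, 10} ✓

{1, 5, 8, 10}


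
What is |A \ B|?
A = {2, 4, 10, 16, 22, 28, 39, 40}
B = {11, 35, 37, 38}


Set A = {2, 4, 10, 16, 22, 28, 39, 40}
Set B = {11, 35, 37, 38}
A \ B = {2, 4, 10, 16, 22, 28, 39, 40}
|A \ B| = 8

8


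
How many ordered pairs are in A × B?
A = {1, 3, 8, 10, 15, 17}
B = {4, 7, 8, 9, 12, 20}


Set A = {1, 3, 8, 10, 15, 17} has 6 elements.
Set B = {4, 7, 8, 9, 12, 20} has 6 elements.
|A × B| = |A| × |B| = 6 × 6 = 36

36


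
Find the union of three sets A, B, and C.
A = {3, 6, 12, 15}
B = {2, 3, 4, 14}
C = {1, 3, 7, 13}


Set A = {3, 6, 12, 15}
Set B = {2, 3, 4, 14}
Set C = {1, 3, 7, 13}
First, A ∪ B = {2, 3, 4, 6, 12, 14, 15}
Then, (A ∪ B) ∪ C = {1, 2, 3, 4, 6, 7, 12, 13, 14, 15}

{1, 2, 3, 4, 6, 7, 12, 13, 14, 15}


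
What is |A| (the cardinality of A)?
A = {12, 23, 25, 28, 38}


Set A = {12, 23, 25, 28, 38}
Listing elements: 12, 23, 25, 28, 38
Counting: 5 elements
|A| = 5

5


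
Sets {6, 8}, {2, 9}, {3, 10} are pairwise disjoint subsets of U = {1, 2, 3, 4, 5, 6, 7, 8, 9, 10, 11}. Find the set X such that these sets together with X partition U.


U = {1, 2, 3, 4, 5, 6, 7, 8, 9, 10, 11}
Shown blocks: {6, 8}, {2, 9}, {3, 10}
A partition's blocks are pairwise disjoint and cover U, so the missing block = U \ (union of shown blocks).
Union of shown blocks: {2, 3, 6, 8, 9, 10}
Missing block = U \ (union) = {1, 4, 5, 7, 11}

{1, 4, 5, 7, 11}


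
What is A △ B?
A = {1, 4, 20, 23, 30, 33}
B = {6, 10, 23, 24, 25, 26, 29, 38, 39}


Set A = {1, 4, 20, 23, 30, 33}
Set B = {6, 10, 23, 24, 25, 26, 29, 38, 39}
A △ B = (A \ B) ∪ (B \ A)
Elements in A but not B: {1, 4, 20, 30, 33}
Elements in B but not A: {6, 10, 24, 25, 26, 29, 38, 39}
A △ B = {1, 4, 6, 10, 20, 24, 25, 26, 29, 30, 33, 38, 39}

{1, 4, 6, 10, 20, 24, 25, 26, 29, 30, 33, 38, 39}


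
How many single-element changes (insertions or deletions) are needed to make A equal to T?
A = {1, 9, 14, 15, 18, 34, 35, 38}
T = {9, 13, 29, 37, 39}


Set A = {1, 9, 14, 15, 18, 34, 35, 38}
Set T = {9, 13, 29, 37, 39}
Elements to remove from A (in A, not in T): {1, 14, 15, 18, 34, 35, 38} → 7 removals
Elements to add to A (in T, not in A): {13, 29, 37, 39} → 4 additions
Total edits = 7 + 4 = 11

11


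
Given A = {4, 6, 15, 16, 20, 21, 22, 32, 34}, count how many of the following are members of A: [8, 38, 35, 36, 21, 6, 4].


Set A = {4, 6, 15, 16, 20, 21, 22, 32, 34}
Candidates: [8, 38, 35, 36, 21, 6, 4]
Check each candidate:
8 ∉ A, 38 ∉ A, 35 ∉ A, 36 ∉ A, 21 ∈ A, 6 ∈ A, 4 ∈ A
Count of candidates in A: 3

3


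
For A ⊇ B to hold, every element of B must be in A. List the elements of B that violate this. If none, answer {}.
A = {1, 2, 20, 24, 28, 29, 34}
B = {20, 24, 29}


Set A = {1, 2, 20, 24, 28, 29, 34}
Set B = {20, 24, 29}
Check each element of B against A:
20 ∈ A, 24 ∈ A, 29 ∈ A
Elements of B not in A: {}

{}


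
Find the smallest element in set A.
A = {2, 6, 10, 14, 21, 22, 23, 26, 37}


Set A = {2, 6, 10, 14, 21, 22, 23, 26, 37}
Elements in ascending order: 2, 6, 10, 14, 21, 22, 23, 26, 37
The smallest element is 2.

2


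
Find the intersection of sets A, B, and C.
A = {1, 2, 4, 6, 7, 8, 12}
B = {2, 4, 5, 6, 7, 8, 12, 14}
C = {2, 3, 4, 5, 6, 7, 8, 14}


Set A = {1, 2, 4, 6, 7, 8, 12}
Set B = {2, 4, 5, 6, 7, 8, 12, 14}
Set C = {2, 3, 4, 5, 6, 7, 8, 14}
First, A ∩ B = {2, 4, 6, 7, 8, 12}
Then, (A ∩ B) ∩ C = {2, 4, 6, 7, 8}

{2, 4, 6, 7, 8}


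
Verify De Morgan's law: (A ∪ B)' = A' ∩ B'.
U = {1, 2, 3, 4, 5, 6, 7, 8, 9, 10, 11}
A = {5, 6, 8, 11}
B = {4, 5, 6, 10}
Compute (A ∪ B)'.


U = {1, 2, 3, 4, 5, 6, 7, 8, 9, 10, 11}
A = {5, 6, 8, 11}, B = {4, 5, 6, 10}
A ∪ B = {4, 5, 6, 8, 10, 11}
(A ∪ B)' = U \ (A ∪ B) = {1, 2, 3, 7, 9}
Verification via A' ∩ B': A' = {1, 2, 3, 4, 7, 9, 10}, B' = {1, 2, 3, 7, 8, 9, 11}
A' ∩ B' = {1, 2, 3, 7, 9} ✓

{1, 2, 3, 7, 9}


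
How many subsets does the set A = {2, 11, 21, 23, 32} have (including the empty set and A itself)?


Set A = {2, 11, 21, 23, 32}
|A| = 5
The power set P(A) contains all subsets of A.
|P(A)| = 2^|A| = 2^5 = 32

32


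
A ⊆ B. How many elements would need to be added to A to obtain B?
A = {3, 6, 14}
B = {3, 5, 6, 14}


Set A = {3, 6, 14}, |A| = 3
Set B = {3, 5, 6, 14}, |B| = 4
Since A ⊆ B: B \ A = {5}
|B| - |A| = 4 - 3 = 1

1


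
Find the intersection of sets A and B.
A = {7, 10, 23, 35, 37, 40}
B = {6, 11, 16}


Set A = {7, 10, 23, 35, 37, 40}
Set B = {6, 11, 16}
A ∩ B includes only elements in both sets.
Check each element of A against B:
7 ✗, 10 ✗, 23 ✗, 35 ✗, 37 ✗, 40 ✗
A ∩ B = {}

{}


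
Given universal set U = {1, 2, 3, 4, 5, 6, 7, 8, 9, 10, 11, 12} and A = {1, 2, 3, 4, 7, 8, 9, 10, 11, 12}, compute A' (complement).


Universal set U = {1, 2, 3, 4, 5, 6, 7, 8, 9, 10, 11, 12}
Set A = {1, 2, 3, 4, 7, 8, 9, 10, 11, 12}
A' = U \ A = elements in U but not in A
Checking each element of U:
1 (in A, exclude), 2 (in A, exclude), 3 (in A, exclude), 4 (in A, exclude), 5 (not in A, include), 6 (not in A, include), 7 (in A, exclude), 8 (in A, exclude), 9 (in A, exclude), 10 (in A, exclude), 11 (in A, exclude), 12 (in A, exclude)
A' = {5, 6}

{5, 6}


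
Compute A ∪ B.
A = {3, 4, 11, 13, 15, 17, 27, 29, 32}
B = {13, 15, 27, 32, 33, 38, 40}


Set A = {3, 4, 11, 13, 15, 17, 27, 29, 32}
Set B = {13, 15, 27, 32, 33, 38, 40}
A ∪ B includes all elements in either set.
Elements from A: {3, 4, 11, 13, 15, 17, 27, 29, 32}
Elements from B not already included: {33, 38, 40}
A ∪ B = {3, 4, 11, 13, 15, 17, 27, 29, 32, 33, 38, 40}

{3, 4, 11, 13, 15, 17, 27, 29, 32, 33, 38, 40}


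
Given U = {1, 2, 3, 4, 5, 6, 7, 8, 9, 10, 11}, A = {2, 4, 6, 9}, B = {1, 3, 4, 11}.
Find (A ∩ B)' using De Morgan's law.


U = {1, 2, 3, 4, 5, 6, 7, 8, 9, 10, 11}
A = {2, 4, 6, 9}, B = {1, 3, 4, 11}
A ∩ B = {4}
(A ∩ B)' = U \ (A ∩ B) = {1, 2, 3, 5, 6, 7, 8, 9, 10, 11}
Verification via A' ∪ B': A' = {1, 3, 5, 7, 8, 10, 11}, B' = {2, 5, 6, 7, 8, 9, 10}
A' ∪ B' = {1, 2, 3, 5, 6, 7, 8, 9, 10, 11} ✓

{1, 2, 3, 5, 6, 7, 8, 9, 10, 11}


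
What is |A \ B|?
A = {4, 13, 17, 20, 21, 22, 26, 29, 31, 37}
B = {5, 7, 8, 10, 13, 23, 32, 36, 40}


Set A = {4, 13, 17, 20, 21, 22, 26, 29, 31, 37}
Set B = {5, 7, 8, 10, 13, 23, 32, 36, 40}
A \ B = {4, 17, 20, 21, 22, 26, 29, 31, 37}
|A \ B| = 9

9


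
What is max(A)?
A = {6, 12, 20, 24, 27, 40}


Set A = {6, 12, 20, 24, 27, 40}
Elements in ascending order: 6, 12, 20, 24, 27, 40
The largest element is 40.

40


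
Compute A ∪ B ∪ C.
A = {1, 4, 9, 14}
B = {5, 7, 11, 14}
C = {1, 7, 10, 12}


Set A = {1, 4, 9, 14}
Set B = {5, 7, 11, 14}
Set C = {1, 7, 10, 12}
First, A ∪ B = {1, 4, 5, 7, 9, 11, 14}
Then, (A ∪ B) ∪ C = {1, 4, 5, 7, 9, 10, 11, 12, 14}

{1, 4, 5, 7, 9, 10, 11, 12, 14}


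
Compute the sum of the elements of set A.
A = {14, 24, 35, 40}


Set A = {14, 24, 35, 40}
Sum = 14 + 24 + 35 + 40 = 113

113


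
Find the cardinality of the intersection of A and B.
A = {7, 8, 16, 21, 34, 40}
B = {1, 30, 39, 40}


Set A = {7, 8, 16, 21, 34, 40}
Set B = {1, 30, 39, 40}
A ∩ B = {40}
|A ∩ B| = 1

1


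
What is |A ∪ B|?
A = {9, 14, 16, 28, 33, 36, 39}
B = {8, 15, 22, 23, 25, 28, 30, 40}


Set A = {9, 14, 16, 28, 33, 36, 39}, |A| = 7
Set B = {8, 15, 22, 23, 25, 28, 30, 40}, |B| = 8
A ∩ B = {28}, |A ∩ B| = 1
|A ∪ B| = |A| + |B| - |A ∩ B| = 7 + 8 - 1 = 14

14


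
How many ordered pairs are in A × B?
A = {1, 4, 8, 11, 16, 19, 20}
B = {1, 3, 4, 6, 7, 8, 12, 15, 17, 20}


Set A = {1, 4, 8, 11, 16, 19, 20} has 7 elements.
Set B = {1, 3, 4, 6, 7, 8, 12, 15, 17, 20} has 10 elements.
|A × B| = |A| × |B| = 7 × 10 = 70

70


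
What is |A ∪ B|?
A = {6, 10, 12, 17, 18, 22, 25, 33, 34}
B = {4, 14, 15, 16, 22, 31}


Set A = {6, 10, 12, 17, 18, 22, 25, 33, 34}, |A| = 9
Set B = {4, 14, 15, 16, 22, 31}, |B| = 6
A ∩ B = {22}, |A ∩ B| = 1
|A ∪ B| = |A| + |B| - |A ∩ B| = 9 + 6 - 1 = 14

14


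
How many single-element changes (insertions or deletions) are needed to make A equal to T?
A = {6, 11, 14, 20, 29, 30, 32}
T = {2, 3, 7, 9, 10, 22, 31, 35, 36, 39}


Set A = {6, 11, 14, 20, 29, 30, 32}
Set T = {2, 3, 7, 9, 10, 22, 31, 35, 36, 39}
Elements to remove from A (in A, not in T): {6, 11, 14, 20, 29, 30, 32} → 7 removals
Elements to add to A (in T, not in A): {2, 3, 7, 9, 10, 22, 31, 35, 36, 39} → 10 additions
Total edits = 7 + 10 = 17

17


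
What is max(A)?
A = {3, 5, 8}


Set A = {3, 5, 8}
Elements in ascending order: 3, 5, 8
The largest element is 8.

8


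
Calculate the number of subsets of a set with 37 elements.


The set has 37 elements.
The power set contains all possible subsets.
|P(A)| = 2^|A| = 2^37 = 137438953472

137438953472


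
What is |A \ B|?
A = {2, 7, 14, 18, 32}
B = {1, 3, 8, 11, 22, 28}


Set A = {2, 7, 14, 18, 32}
Set B = {1, 3, 8, 11, 22, 28}
A \ B = {2, 7, 14, 18, 32}
|A \ B| = 5

5


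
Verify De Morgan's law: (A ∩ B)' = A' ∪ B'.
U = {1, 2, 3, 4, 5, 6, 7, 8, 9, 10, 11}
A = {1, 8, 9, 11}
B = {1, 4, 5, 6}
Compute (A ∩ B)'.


U = {1, 2, 3, 4, 5, 6, 7, 8, 9, 10, 11}
A = {1, 8, 9, 11}, B = {1, 4, 5, 6}
A ∩ B = {1}
(A ∩ B)' = U \ (A ∩ B) = {2, 3, 4, 5, 6, 7, 8, 9, 10, 11}
Verification via A' ∪ B': A' = {2, 3, 4, 5, 6, 7, 10}, B' = {2, 3, 7, 8, 9, 10, 11}
A' ∪ B' = {2, 3, 4, 5, 6, 7, 8, 9, 10, 11} ✓

{2, 3, 4, 5, 6, 7, 8, 9, 10, 11}


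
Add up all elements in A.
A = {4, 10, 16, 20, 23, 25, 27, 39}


Set A = {4, 10, 16, 20, 23, 25, 27, 39}
Sum = 4 + 10 + 16 + 20 + 23 + 25 + 27 + 39 = 164

164


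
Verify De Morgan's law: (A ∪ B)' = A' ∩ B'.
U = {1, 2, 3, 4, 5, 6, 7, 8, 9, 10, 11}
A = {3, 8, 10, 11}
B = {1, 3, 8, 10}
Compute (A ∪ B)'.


U = {1, 2, 3, 4, 5, 6, 7, 8, 9, 10, 11}
A = {3, 8, 10, 11}, B = {1, 3, 8, 10}
A ∪ B = {1, 3, 8, 10, 11}
(A ∪ B)' = U \ (A ∪ B) = {2, 4, 5, 6, 7, 9}
Verification via A' ∩ B': A' = {1, 2, 4, 5, 6, 7, 9}, B' = {2, 4, 5, 6, 7, 9, 11}
A' ∩ B' = {2, 4, 5, 6, 7, 9} ✓

{2, 4, 5, 6, 7, 9}


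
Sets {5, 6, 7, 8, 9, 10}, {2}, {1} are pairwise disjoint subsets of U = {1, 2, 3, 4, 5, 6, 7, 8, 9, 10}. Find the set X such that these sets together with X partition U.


U = {1, 2, 3, 4, 5, 6, 7, 8, 9, 10}
Shown blocks: {5, 6, 7, 8, 9, 10}, {2}, {1}
A partition's blocks are pairwise disjoint and cover U, so the missing block = U \ (union of shown blocks).
Union of shown blocks: {1, 2, 5, 6, 7, 8, 9, 10}
Missing block = U \ (union) = {3, 4}

{3, 4}


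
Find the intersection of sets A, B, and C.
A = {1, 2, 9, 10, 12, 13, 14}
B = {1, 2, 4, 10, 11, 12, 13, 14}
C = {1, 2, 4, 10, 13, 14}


Set A = {1, 2, 9, 10, 12, 13, 14}
Set B = {1, 2, 4, 10, 11, 12, 13, 14}
Set C = {1, 2, 4, 10, 13, 14}
First, A ∩ B = {1, 2, 10, 12, 13, 14}
Then, (A ∩ B) ∩ C = {1, 2, 10, 13, 14}

{1, 2, 10, 13, 14}


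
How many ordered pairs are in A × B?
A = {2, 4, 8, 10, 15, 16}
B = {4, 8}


Set A = {2, 4, 8, 10, 15, 16} has 6 elements.
Set B = {4, 8} has 2 elements.
|A × B| = |A| × |B| = 6 × 2 = 12

12


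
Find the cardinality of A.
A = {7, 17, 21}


Set A = {7, 17, 21}
Listing elements: 7, 17, 21
Counting: 3 elements
|A| = 3

3


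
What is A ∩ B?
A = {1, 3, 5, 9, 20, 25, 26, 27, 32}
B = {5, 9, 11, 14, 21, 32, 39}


Set A = {1, 3, 5, 9, 20, 25, 26, 27, 32}
Set B = {5, 9, 11, 14, 21, 32, 39}
A ∩ B includes only elements in both sets.
Check each element of A against B:
1 ✗, 3 ✗, 5 ✓, 9 ✓, 20 ✗, 25 ✗, 26 ✗, 27 ✗, 32 ✓
A ∩ B = {5, 9, 32}

{5, 9, 32}


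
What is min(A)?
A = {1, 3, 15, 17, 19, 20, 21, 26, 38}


Set A = {1, 3, 15, 17, 19, 20, 21, 26, 38}
Elements in ascending order: 1, 3, 15, 17, 19, 20, 21, 26, 38
The smallest element is 1.

1


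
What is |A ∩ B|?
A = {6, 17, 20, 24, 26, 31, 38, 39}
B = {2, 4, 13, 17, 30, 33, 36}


Set A = {6, 17, 20, 24, 26, 31, 38, 39}
Set B = {2, 4, 13, 17, 30, 33, 36}
A ∩ B = {17}
|A ∩ B| = 1

1


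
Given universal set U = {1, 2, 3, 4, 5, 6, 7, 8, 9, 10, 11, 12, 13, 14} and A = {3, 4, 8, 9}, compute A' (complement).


Universal set U = {1, 2, 3, 4, 5, 6, 7, 8, 9, 10, 11, 12, 13, 14}
Set A = {3, 4, 8, 9}
A' = U \ A = elements in U but not in A
Checking each element of U:
1 (not in A, include), 2 (not in A, include), 3 (in A, exclude), 4 (in A, exclude), 5 (not in A, include), 6 (not in A, include), 7 (not in A, include), 8 (in A, exclude), 9 (in A, exclude), 10 (not in A, include), 11 (not in A, include), 12 (not in A, include), 13 (not in A, include), 14 (not in A, include)
A' = {1, 2, 5, 6, 7, 10, 11, 12, 13, 14}

{1, 2, 5, 6, 7, 10, 11, 12, 13, 14}


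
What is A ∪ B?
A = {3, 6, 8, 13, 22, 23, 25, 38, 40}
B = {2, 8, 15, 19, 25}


Set A = {3, 6, 8, 13, 22, 23, 25, 38, 40}
Set B = {2, 8, 15, 19, 25}
A ∪ B includes all elements in either set.
Elements from A: {3, 6, 8, 13, 22, 23, 25, 38, 40}
Elements from B not already included: {2, 15, 19}
A ∪ B = {2, 3, 6, 8, 13, 15, 19, 22, 23, 25, 38, 40}

{2, 3, 6, 8, 13, 15, 19, 22, 23, 25, 38, 40}


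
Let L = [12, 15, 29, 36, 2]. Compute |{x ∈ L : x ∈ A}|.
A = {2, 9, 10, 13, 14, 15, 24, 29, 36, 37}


Set A = {2, 9, 10, 13, 14, 15, 24, 29, 36, 37}
Candidates: [12, 15, 29, 36, 2]
Check each candidate:
12 ∉ A, 15 ∈ A, 29 ∈ A, 36 ∈ A, 2 ∈ A
Count of candidates in A: 4

4


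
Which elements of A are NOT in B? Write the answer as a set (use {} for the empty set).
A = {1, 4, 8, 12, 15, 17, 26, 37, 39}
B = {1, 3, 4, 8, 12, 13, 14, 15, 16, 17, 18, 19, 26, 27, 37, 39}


Set A = {1, 4, 8, 12, 15, 17, 26, 37, 39}
Set B = {1, 3, 4, 8, 12, 13, 14, 15, 16, 17, 18, 19, 26, 27, 37, 39}
Check each element of A against B:
1 ∈ B, 4 ∈ B, 8 ∈ B, 12 ∈ B, 15 ∈ B, 17 ∈ B, 26 ∈ B, 37 ∈ B, 39 ∈ B
Elements of A not in B: {}

{}


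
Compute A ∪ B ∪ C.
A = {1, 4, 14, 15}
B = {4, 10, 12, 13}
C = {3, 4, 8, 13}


Set A = {1, 4, 14, 15}
Set B = {4, 10, 12, 13}
Set C = {3, 4, 8, 13}
First, A ∪ B = {1, 4, 10, 12, 13, 14, 15}
Then, (A ∪ B) ∪ C = {1, 3, 4, 8, 10, 12, 13, 14, 15}

{1, 3, 4, 8, 10, 12, 13, 14, 15}


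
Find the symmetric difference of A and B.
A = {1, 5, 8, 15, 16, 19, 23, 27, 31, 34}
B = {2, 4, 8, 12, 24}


Set A = {1, 5, 8, 15, 16, 19, 23, 27, 31, 34}
Set B = {2, 4, 8, 12, 24}
A △ B = (A \ B) ∪ (B \ A)
Elements in A but not B: {1, 5, 15, 16, 19, 23, 27, 31, 34}
Elements in B but not A: {2, 4, 12, 24}
A △ B = {1, 2, 4, 5, 12, 15, 16, 19, 23, 24, 27, 31, 34}

{1, 2, 4, 5, 12, 15, 16, 19, 23, 24, 27, 31, 34}


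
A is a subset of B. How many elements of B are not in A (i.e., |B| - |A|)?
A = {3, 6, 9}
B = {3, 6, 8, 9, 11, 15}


Set A = {3, 6, 9}, |A| = 3
Set B = {3, 6, 8, 9, 11, 15}, |B| = 6
Since A ⊆ B: B \ A = {8, 11, 15}
|B| - |A| = 6 - 3 = 3

3


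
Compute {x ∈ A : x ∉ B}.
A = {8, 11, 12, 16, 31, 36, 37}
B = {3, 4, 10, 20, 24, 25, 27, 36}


Set A = {8, 11, 12, 16, 31, 36, 37}
Set B = {3, 4, 10, 20, 24, 25, 27, 36}
Check each element of A against B:
8 ∉ B (include), 11 ∉ B (include), 12 ∉ B (include), 16 ∉ B (include), 31 ∉ B (include), 36 ∈ B, 37 ∉ B (include)
Elements of A not in B: {8, 11, 12, 16, 31, 37}

{8, 11, 12, 16, 31, 37}


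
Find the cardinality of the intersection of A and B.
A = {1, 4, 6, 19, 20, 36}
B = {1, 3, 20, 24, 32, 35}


Set A = {1, 4, 6, 19, 20, 36}
Set B = {1, 3, 20, 24, 32, 35}
A ∩ B = {1, 20}
|A ∩ B| = 2

2


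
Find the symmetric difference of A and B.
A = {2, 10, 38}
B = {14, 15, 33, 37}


Set A = {2, 10, 38}
Set B = {14, 15, 33, 37}
A △ B = (A \ B) ∪ (B \ A)
Elements in A but not B: {2, 10, 38}
Elements in B but not A: {14, 15, 33, 37}
A △ B = {2, 10, 14, 15, 33, 37, 38}

{2, 10, 14, 15, 33, 37, 38}


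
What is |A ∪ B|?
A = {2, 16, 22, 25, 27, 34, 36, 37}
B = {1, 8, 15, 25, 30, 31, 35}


Set A = {2, 16, 22, 25, 27, 34, 36, 37}, |A| = 8
Set B = {1, 8, 15, 25, 30, 31, 35}, |B| = 7
A ∩ B = {25}, |A ∩ B| = 1
|A ∪ B| = |A| + |B| - |A ∩ B| = 8 + 7 - 1 = 14

14


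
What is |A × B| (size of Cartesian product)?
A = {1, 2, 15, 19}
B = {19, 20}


Set A = {1, 2, 15, 19} has 4 elements.
Set B = {19, 20} has 2 elements.
|A × B| = |A| × |B| = 4 × 2 = 8

8


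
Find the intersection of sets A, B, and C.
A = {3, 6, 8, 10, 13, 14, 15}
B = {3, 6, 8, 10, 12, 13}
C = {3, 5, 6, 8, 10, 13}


Set A = {3, 6, 8, 10, 13, 14, 15}
Set B = {3, 6, 8, 10, 12, 13}
Set C = {3, 5, 6, 8, 10, 13}
First, A ∩ B = {3, 6, 8, 10, 13}
Then, (A ∩ B) ∩ C = {3, 6, 8, 10, 13}

{3, 6, 8, 10, 13}


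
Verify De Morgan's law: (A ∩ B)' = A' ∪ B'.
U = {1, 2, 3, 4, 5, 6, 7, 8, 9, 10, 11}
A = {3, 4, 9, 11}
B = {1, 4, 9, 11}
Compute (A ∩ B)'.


U = {1, 2, 3, 4, 5, 6, 7, 8, 9, 10, 11}
A = {3, 4, 9, 11}, B = {1, 4, 9, 11}
A ∩ B = {4, 9, 11}
(A ∩ B)' = U \ (A ∩ B) = {1, 2, 3, 5, 6, 7, 8, 10}
Verification via A' ∪ B': A' = {1, 2, 5, 6, 7, 8, 10}, B' = {2, 3, 5, 6, 7, 8, 10}
A' ∪ B' = {1, 2, 3, 5, 6, 7, 8, 10} ✓

{1, 2, 3, 5, 6, 7, 8, 10}


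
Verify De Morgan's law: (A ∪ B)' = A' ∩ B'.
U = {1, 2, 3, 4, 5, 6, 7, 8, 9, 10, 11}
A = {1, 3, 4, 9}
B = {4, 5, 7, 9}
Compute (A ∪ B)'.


U = {1, 2, 3, 4, 5, 6, 7, 8, 9, 10, 11}
A = {1, 3, 4, 9}, B = {4, 5, 7, 9}
A ∪ B = {1, 3, 4, 5, 7, 9}
(A ∪ B)' = U \ (A ∪ B) = {2, 6, 8, 10, 11}
Verification via A' ∩ B': A' = {2, 5, 6, 7, 8, 10, 11}, B' = {1, 2, 3, 6, 8, 10, 11}
A' ∩ B' = {2, 6, 8, 10, 11} ✓

{2, 6, 8, 10, 11}


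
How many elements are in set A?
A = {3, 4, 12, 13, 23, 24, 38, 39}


Set A = {3, 4, 12, 13, 23, 24, 38, 39}
Listing elements: 3, 4, 12, 13, 23, 24, 38, 39
Counting: 8 elements
|A| = 8

8


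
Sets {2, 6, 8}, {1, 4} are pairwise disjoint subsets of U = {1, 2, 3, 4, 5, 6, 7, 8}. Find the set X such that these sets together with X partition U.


U = {1, 2, 3, 4, 5, 6, 7, 8}
Shown blocks: {2, 6, 8}, {1, 4}
A partition's blocks are pairwise disjoint and cover U, so the missing block = U \ (union of shown blocks).
Union of shown blocks: {1, 2, 4, 6, 8}
Missing block = U \ (union) = {3, 5, 7}

{3, 5, 7}


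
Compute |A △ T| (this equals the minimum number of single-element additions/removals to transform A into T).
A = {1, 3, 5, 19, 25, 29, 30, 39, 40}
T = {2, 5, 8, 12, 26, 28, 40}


Set A = {1, 3, 5, 19, 25, 29, 30, 39, 40}
Set T = {2, 5, 8, 12, 26, 28, 40}
Elements to remove from A (in A, not in T): {1, 3, 19, 25, 29, 30, 39} → 7 removals
Elements to add to A (in T, not in A): {2, 8, 12, 26, 28} → 5 additions
Total edits = 7 + 5 = 12

12
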